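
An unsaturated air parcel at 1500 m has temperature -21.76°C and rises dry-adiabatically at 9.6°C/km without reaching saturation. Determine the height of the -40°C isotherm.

Height above start = (-21.76 − (-40)) / 9.6 = 1.9 km
Altitude = 1500 m + 1900 m = 3400 m

3400 m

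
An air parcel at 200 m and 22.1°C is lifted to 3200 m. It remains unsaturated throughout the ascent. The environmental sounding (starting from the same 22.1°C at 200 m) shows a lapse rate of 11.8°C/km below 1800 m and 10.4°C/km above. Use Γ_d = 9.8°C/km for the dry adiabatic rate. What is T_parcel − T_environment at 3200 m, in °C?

+4.04°C (parcel warmer than environment)

Parcel:
  Dry to 3200 m: -9.8 × 3 km = -29.4°C, so T = -7.3°C.
Environment:
  Environment, lower layer to 1800 m: -11.8 × 1.6 km = -18.88°C, so T = 3.22°C.
  Environment, upper layer to 3200 m: -10.4 × 1.4 km = -14.56°C, so T = -11.34°C.
T_parcel − T_env = -7.3 − (-11.34) = +4.04°C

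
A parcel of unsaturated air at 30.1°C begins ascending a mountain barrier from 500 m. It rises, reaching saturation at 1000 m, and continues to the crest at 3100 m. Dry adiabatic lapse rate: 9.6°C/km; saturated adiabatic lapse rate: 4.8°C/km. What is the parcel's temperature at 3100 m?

500–1000 m, dry: Δz = 0.5 km ⇒ ΔT = -4.8°C; T = 25.3°C
1000–3100 m, saturated: Δz = 2.1 km ⇒ ΔT = -10.08°C; T = 15.22°C

15.22°C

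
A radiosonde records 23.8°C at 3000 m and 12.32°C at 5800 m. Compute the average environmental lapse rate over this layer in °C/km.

4.1°C/km

Γ = −ΔT/Δz = (23.8 − 12.32) / (5800 − 3000) m
  = 11.48°C / 2.8 km = 4.1°C/km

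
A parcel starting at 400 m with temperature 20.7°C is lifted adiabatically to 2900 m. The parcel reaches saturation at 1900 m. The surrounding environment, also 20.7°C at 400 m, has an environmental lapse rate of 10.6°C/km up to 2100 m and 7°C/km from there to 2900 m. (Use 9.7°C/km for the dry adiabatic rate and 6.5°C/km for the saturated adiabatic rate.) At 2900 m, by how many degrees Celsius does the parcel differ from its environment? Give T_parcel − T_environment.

Parcel:
  400–1900 m, dry: Δz = 1.5 km ⇒ ΔT = -14.55°C; T = 6.15°C
  1900–2900 m, saturated: Δz = 1 km ⇒ ΔT = -6.5°C; T = -0.35°C
Environment:
  400–2100 m, environment, lower layer: Δz = 1.7 km ⇒ ΔT = -18.02°C; T = 2.68°C
  2100–2900 m, environment, upper layer: Δz = 0.8 km ⇒ ΔT = -5.6°C; T = -2.92°C
T_parcel − T_env = -0.35 − (-2.92) = +2.57°C

+2.57°C (parcel warmer than environment)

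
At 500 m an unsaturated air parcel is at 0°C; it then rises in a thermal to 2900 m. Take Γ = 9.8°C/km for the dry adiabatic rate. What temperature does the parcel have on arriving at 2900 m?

-23.52°C

500–2900 m, dry adiabatic: Δz = 2.4 km ⇒ ΔT = -23.52°C; T = -23.52°C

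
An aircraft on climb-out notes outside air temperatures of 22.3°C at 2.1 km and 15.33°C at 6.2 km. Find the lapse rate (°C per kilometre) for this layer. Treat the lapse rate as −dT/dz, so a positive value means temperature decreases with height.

1.7°C/km

Γ = −ΔT/Δz = (22.3 − 15.33) / (6200 − 2100) m
  = 6.97°C / 4.1 km = 1.7°C/km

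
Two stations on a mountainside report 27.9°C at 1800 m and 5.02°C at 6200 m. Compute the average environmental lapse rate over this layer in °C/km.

5.2°C/km

Γ = −ΔT/Δz = (27.9 − 5.02) / (6200 − 1800) m
  = 22.88°C / 4.4 km = 5.2°C/km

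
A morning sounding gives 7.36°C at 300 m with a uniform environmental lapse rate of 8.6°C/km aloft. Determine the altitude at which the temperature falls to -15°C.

Height above start = (7.36 − (-15)) / 8.6 = 2.6 km
Altitude = 300 m + 2600 m = 2900 m

2900 m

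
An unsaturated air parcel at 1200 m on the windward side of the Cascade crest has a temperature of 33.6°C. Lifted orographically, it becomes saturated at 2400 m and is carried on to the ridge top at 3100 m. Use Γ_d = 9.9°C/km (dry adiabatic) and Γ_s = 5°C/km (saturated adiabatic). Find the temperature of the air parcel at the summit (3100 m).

1200 → 2400 m (dry, 9.9°C/km): ΔT = -9.9 × 1.2 = -11.88°C → T = 21.72°C
2400 → 3100 m (saturated, 5°C/km): ΔT = -5 × 0.7 = -3.5°C → T = 18.22°C

18.22°C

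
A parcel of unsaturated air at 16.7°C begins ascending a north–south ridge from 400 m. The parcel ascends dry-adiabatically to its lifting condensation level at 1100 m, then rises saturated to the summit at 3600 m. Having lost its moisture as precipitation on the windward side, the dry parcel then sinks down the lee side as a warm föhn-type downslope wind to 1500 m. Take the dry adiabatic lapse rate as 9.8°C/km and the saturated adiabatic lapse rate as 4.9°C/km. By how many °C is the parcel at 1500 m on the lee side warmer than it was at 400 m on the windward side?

From 400 m to 1100 m (dry): cools by 9.8 × 0.7 = 6.86°C, giving 9.84°C.
From 1100 m to 3600 m (saturated): cools by 4.9 × 2.5 = 12.25°C, giving -2.41°C.
From 3600 m to 1500 m (dry descent): warms by 9.8 × 2.1 = 20.58°C, giving 18.17°C.
Net change vs windward start: 18.17 − 16.7 = +1.47°C

+1.47°C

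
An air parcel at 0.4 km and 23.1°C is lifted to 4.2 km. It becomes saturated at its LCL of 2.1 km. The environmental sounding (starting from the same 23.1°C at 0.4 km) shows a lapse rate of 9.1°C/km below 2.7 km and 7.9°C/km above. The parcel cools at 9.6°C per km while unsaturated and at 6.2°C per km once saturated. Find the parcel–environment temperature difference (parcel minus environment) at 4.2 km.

+3.44°C (parcel warmer than environment)

Parcel:
  From 400 m to 2100 m (dry): cools by 9.6 × 1.7 = 16.32°C, giving 6.78°C.
  From 2100 m to 4200 m (saturated): cools by 6.2 × 2.1 = 13.02°C, giving -6.24°C.
Environment:
  From 400 m to 2700 m (environment, lower layer): cools by 9.1 × 2.3 = 20.93°C, giving 2.17°C.
  From 2700 m to 4200 m (environment, upper layer): cools by 7.9 × 1.5 = 11.85°C, giving -9.68°C.
T_parcel − T_env = -6.24 − (-9.68) = +3.44°C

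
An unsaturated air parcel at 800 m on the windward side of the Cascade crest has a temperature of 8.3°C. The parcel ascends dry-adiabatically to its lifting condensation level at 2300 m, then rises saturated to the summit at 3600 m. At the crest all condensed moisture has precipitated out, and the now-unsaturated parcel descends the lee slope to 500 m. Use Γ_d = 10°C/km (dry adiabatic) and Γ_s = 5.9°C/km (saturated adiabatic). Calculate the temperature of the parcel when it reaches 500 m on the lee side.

800–2300 m, dry: Δz = 1.5 km ⇒ ΔT = -15°C; T = -6.7°C
2300–3600 m, saturated: Δz = 1.3 km ⇒ ΔT = -7.67°C; T = -14.37°C
3600–500 m, dry descent: Δz = 3.1 km ⇒ ΔT = +31°C; T = 16.63°C

16.63°C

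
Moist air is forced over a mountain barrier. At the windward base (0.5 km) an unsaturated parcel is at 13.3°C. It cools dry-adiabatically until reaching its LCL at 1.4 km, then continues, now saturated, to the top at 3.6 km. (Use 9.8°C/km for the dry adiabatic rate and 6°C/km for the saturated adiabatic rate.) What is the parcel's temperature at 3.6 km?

-8.72°C

500 → 1400 m (dry, 9.8°C/km): ΔT = -9.8 × 0.9 = -8.82°C → T = 4.48°C
1400 → 3600 m (saturated, 6°C/km): ΔT = -6 × 2.2 = -13.2°C → T = -8.72°C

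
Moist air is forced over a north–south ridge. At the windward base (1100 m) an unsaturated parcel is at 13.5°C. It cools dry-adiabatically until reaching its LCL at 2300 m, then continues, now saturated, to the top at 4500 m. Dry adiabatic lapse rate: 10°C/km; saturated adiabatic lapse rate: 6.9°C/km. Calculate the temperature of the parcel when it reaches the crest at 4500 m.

-13.68°C

From 1100 m to 2300 m (dry): cools by 10 × 1.2 = 12°C, giving 1.5°C.
From 2300 m to 4500 m (saturated): cools by 6.9 × 2.2 = 15.18°C, giving -13.68°C.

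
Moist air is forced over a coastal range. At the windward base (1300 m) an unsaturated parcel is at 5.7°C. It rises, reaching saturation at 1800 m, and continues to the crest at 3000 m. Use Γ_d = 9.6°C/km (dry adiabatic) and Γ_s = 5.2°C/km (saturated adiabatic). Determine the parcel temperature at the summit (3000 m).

-5.34°C

From 1300 m to 1800 m (dry): cools by 9.6 × 0.5 = 4.8°C, giving 0.9°C.
From 1800 m to 3000 m (saturated): cools by 5.2 × 1.2 = 6.24°C, giving -5.34°C.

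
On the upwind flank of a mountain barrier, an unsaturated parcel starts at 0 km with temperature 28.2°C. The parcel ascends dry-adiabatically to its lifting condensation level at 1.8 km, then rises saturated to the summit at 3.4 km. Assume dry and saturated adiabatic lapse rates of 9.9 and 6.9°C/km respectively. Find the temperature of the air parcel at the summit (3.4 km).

-0.66°C

Dry to 1800 m: -9.9 × 1.8 km = -17.82°C, so T = 10.38°C.
Saturated to 3400 m: -6.9 × 1.6 km = -11.04°C, so T = -0.66°C.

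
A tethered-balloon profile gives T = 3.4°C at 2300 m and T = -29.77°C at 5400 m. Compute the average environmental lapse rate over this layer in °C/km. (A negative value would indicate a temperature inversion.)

10.7°C/km

Γ = −ΔT/Δz = (3.4 − (-29.77)) / (5400 − 2300) m
  = 33.17°C / 3.1 km = 10.7°C/km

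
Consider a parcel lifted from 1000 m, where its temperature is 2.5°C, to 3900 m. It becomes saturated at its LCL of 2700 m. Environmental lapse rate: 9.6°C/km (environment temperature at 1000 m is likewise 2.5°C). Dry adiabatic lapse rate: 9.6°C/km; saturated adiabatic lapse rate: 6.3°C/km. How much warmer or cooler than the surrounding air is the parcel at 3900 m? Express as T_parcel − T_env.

Parcel:
  From 1000 m to 2700 m (dry): cools by 9.6 × 1.7 = 16.32°C, giving -13.82°C.
  From 2700 m to 3900 m (saturated): cools by 6.3 × 1.2 = 7.56°C, giving -21.38°C.
Environment:
  From 1000 m to 3900 m (environment): cools by 9.6 × 2.9 = 27.84°C, giving -25.34°C.
T_parcel − T_env = -21.38 − (-25.34) = +3.96°C

+3.96°C (parcel warmer than environment)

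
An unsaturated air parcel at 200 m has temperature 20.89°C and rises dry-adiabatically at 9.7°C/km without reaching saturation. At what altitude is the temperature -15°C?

Height above start = (20.89 − (-15)) / 9.7 = 3.7 km
Altitude = 200 m + 3700 m = 3900 m

3900 m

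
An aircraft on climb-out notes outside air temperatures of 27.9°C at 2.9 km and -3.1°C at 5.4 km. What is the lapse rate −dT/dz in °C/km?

12.4°C/km

Γ = −ΔT/Δz = (27.9 − (-3.1)) / (5400 − 2900) m
  = 31°C / 2.5 km = 12.4°C/km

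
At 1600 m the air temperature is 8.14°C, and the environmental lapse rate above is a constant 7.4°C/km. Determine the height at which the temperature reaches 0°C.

2700 m

Height above start = (8.14 − 0) / 7.4 = 1.1 km
Altitude = 1600 m + 1100 m = 2700 m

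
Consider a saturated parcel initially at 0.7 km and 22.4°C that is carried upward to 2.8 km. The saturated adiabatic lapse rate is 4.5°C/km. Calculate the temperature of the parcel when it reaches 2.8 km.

Saturated adiabatic to 2800 m: -4.5 × 2.1 km = -9.45°C, so T = 12.95°C.

12.95°C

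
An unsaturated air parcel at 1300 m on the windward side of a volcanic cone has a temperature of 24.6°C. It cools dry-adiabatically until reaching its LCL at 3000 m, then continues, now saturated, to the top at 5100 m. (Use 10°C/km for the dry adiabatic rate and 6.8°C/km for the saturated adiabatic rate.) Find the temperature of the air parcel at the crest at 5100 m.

1300 → 3000 m (dry, 10°C/km): ΔT = -10 × 1.7 = -17°C → T = 7.6°C
3000 → 5100 m (saturated, 6.8°C/km): ΔT = -6.8 × 2.1 = -14.28°C → T = -6.68°C

-6.68°C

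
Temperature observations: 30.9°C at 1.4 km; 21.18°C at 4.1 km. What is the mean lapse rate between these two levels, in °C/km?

3.6°C/km

Γ = −ΔT/Δz = (30.9 − 21.18) / (4100 − 1400) m
  = 9.72°C / 2.7 km = 3.6°C/km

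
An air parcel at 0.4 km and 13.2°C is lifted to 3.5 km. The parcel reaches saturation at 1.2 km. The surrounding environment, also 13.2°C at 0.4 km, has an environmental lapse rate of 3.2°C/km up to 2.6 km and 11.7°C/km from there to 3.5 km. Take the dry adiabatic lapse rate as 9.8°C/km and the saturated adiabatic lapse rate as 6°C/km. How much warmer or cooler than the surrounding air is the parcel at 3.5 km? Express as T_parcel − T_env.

-4.07°C (parcel cooler than environment)

Parcel:
  Dry to 1200 m: -9.8 × 0.8 km = -7.84°C, so T = 5.36°C.
  Saturated to 3500 m: -6 × 2.3 km = -13.8°C, so T = -8.44°C.
Environment:
  Environment, lower layer to 2600 m: -3.2 × 2.2 km = -7.04°C, so T = 6.16°C.
  Environment, upper layer to 3500 m: -11.7 × 0.9 km = -10.53°C, so T = -4.37°C.
T_parcel − T_env = -8.44 − (-4.37) = -4.07°C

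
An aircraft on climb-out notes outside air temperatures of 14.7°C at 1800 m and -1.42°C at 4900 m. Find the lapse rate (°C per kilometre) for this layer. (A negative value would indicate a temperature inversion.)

5.2°C/km

Γ = −ΔT/Δz = (14.7 − (-1.42)) / (4900 − 1800) m
  = 16.12°C / 3.1 km = 5.2°C/km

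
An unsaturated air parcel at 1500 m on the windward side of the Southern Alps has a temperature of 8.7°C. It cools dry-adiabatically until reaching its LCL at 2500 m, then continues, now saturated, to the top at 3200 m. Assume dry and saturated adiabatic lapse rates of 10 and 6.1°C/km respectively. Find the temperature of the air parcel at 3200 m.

-5.57°C

From 1500 m to 2500 m (dry): cools by 10 × 1 = 10°C, giving -1.3°C.
From 2500 m to 3200 m (saturated): cools by 6.1 × 0.7 = 4.27°C, giving -5.57°C.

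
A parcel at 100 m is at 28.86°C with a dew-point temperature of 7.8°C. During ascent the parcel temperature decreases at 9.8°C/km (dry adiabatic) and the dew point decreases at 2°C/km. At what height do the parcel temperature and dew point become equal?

T and T_d converge at 9.8 − 2 = 7.8°C per km
Height above start = (28.86 − 7.8) / 7.8 = 2.7 km
LCL altitude = 100 m + 2700 m = 2800 m

2800 m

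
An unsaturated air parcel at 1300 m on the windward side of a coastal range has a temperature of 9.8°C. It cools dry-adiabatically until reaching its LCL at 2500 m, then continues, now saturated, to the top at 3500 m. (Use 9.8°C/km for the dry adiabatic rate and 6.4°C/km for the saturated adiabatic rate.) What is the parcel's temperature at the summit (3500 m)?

-8.36°C

Dry to 2500 m: -9.8 × 1.2 km = -11.76°C, so T = -1.96°C.
Saturated to 3500 m: -6.4 × 1 km = -6.4°C, so T = -8.36°C.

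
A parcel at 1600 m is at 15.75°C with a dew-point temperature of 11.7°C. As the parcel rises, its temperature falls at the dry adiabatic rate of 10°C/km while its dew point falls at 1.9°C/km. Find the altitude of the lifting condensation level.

2100 m

T and T_d converge at 10 − 1.9 = 8.1°C per km
Height above start = (15.75 − 11.7) / 8.1 = 0.5 km
LCL altitude = 1600 m + 500 m = 2100 m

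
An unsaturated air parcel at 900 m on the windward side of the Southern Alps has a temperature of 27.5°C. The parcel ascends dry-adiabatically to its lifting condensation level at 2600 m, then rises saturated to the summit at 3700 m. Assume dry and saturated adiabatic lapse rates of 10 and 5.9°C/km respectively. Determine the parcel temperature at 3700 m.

900 → 2600 m (dry, 10°C/km): ΔT = -10 × 1.7 = -17°C → T = 10.5°C
2600 → 3700 m (saturated, 5.9°C/km): ΔT = -5.9 × 1.1 = -6.49°C → T = 4.01°C

4.01°C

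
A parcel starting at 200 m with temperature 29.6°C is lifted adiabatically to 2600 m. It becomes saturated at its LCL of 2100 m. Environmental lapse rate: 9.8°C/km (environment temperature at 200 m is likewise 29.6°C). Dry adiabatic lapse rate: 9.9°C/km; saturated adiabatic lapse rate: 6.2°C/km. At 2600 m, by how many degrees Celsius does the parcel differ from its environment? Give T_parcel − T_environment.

+1.61°C (parcel warmer than environment)

Parcel:
  200 → 2100 m (dry, 9.9°C/km): ΔT = -9.9 × 1.9 = -18.81°C → T = 10.79°C
  2100 → 2600 m (saturated, 6.2°C/km): ΔT = -6.2 × 0.5 = -3.1°C → T = 7.69°C
Environment:
  200 → 2600 m (environment, 9.8°C/km): ΔT = -9.8 × 2.4 = -23.52°C → T = 6.08°C
T_parcel − T_env = 7.69 − 6.08 = +1.61°C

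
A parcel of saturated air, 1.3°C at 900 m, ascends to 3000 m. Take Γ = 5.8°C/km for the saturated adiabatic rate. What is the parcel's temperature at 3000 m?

Saturated adiabatic to 3000 m: -5.8 × 2.1 km = -12.18°C, so T = -10.88°C.

-10.88°C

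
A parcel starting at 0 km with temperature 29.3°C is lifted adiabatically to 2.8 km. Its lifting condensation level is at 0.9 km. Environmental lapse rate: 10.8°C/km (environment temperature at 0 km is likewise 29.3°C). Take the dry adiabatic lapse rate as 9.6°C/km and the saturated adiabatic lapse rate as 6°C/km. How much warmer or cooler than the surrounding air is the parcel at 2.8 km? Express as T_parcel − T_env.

Parcel:
  Dry to 900 m: -9.6 × 0.9 km = -8.64°C, so T = 20.66°C.
  Saturated to 2800 m: -6 × 1.9 km = -11.4°C, so T = 9.26°C.
Environment:
  Environment to 2800 m: -10.8 × 2.8 km = -30.24°C, so T = -0.94°C.
T_parcel − T_env = 9.26 − (-0.94) = +10.2°C

+10.2°C (parcel warmer than environment)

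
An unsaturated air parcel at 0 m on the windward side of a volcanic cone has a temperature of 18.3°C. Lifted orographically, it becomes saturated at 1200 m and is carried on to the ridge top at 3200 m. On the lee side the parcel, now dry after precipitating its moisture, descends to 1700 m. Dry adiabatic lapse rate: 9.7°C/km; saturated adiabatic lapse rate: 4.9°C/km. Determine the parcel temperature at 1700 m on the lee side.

From 0 m to 1200 m (dry): cools by 9.7 × 1.2 = 11.64°C, giving 6.66°C.
From 1200 m to 3200 m (saturated): cools by 4.9 × 2 = 9.8°C, giving -3.14°C.
From 3200 m to 1700 m (dry descent): warms by 9.7 × 1.5 = 14.55°C, giving 11.41°C.

11.41°C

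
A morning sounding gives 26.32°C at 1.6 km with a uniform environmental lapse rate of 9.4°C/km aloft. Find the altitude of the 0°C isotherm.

Height above start = (26.32 − 0) / 9.4 = 2.8 km
Altitude = 1600 m + 2800 m = 4400 m

4.4 km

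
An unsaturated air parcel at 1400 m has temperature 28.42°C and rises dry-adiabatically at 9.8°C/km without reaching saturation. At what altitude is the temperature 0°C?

Height above start = (28.42 − 0) / 9.8 = 2.9 km
Altitude = 1400 m + 2900 m = 4300 m

4300 m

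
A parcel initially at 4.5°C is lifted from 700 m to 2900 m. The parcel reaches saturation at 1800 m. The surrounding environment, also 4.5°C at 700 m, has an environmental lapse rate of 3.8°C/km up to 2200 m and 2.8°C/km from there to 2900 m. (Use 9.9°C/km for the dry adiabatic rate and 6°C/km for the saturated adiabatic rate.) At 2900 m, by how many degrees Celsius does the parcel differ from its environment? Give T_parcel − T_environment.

-9.83°C (parcel cooler than environment)

Parcel:
  700–1800 m, dry: Δz = 1.1 km ⇒ ΔT = -10.89°C; T = -6.39°C
  1800–2900 m, saturated: Δz = 1.1 km ⇒ ΔT = -6.6°C; T = -12.99°C
Environment:
  700–2200 m, environment, lower layer: Δz = 1.5 km ⇒ ΔT = -5.7°C; T = -1.2°C
  2200–2900 m, environment, upper layer: Δz = 0.7 km ⇒ ΔT = -1.96°C; T = -3.16°C
T_parcel − T_env = -12.99 − (-3.16) = -9.83°C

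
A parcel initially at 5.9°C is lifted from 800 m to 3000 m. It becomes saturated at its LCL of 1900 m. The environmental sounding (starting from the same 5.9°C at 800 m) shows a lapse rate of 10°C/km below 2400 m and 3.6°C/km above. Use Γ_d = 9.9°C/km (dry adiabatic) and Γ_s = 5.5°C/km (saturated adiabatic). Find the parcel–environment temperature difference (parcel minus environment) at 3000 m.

Parcel:
  Dry to 1900 m: -9.9 × 1.1 km = -10.89°C, so T = -4.99°C.
  Saturated to 3000 m: -5.5 × 1.1 km = -6.05°C, so T = -11.04°C.
Environment:
  Environment, lower layer to 2400 m: -10 × 1.6 km = -16°C, so T = -10.1°C.
  Environment, upper layer to 3000 m: -3.6 × 0.6 km = -2.16°C, so T = -12.26°C.
T_parcel − T_env = -11.04 − (-12.26) = +1.22°C

+1.22°C (parcel warmer than environment)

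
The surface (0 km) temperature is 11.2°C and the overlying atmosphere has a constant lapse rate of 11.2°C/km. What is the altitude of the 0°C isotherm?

1 km

Height above start = (11.2 − 0) / 11.2 = 1 km
Altitude = 0 m + 1000 m = 1000 m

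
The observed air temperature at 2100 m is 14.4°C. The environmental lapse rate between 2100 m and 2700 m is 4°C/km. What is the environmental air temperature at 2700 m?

From 2100 m to 2700 m (environmental): cools by 4 × 0.6 = 2.4°C, giving 12°C.

12°C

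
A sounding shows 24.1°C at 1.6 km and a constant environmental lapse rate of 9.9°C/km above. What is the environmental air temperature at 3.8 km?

1600 → 3800 m (environmental, 9.9°C/km): ΔT = -9.9 × 2.2 = -21.78°C → T = 2.32°C

2.32°C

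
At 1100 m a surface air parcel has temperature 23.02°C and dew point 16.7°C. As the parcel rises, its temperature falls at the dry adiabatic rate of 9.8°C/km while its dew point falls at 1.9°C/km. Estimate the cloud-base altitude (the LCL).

1900 m

T and T_d converge at 9.8 − 1.9 = 7.9°C per km
Height above start = (23.02 − 16.7) / 7.9 = 0.8 km
LCL altitude = 1100 m + 800 m = 1900 m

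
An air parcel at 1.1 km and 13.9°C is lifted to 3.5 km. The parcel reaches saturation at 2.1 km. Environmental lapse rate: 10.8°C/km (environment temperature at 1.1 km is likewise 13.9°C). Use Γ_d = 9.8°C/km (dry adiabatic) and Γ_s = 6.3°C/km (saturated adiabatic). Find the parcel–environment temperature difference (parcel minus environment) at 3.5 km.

Parcel:
  1100–2100 m, dry: Δz = 1 km ⇒ ΔT = -9.8°C; T = 4.1°C
  2100–3500 m, saturated: Δz = 1.4 km ⇒ ΔT = -8.82°C; T = -4.72°C
Environment:
  1100–3500 m, environment: Δz = 2.4 km ⇒ ΔT = -25.92°C; T = -12.02°C
T_parcel − T_env = -4.72 − (-12.02) = +7.3°C

+7.3°C (parcel warmer than environment)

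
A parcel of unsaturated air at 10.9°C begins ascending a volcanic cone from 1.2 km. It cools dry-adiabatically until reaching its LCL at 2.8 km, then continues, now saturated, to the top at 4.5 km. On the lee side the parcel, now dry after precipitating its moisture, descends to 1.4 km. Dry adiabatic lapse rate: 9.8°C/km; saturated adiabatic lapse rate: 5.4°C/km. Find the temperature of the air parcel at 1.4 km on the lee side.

Dry to 2800 m: -9.8 × 1.6 km = -15.68°C, so T = -4.78°C.
Saturated to 4500 m: -5.4 × 1.7 km = -9.18°C, so T = -13.96°C.
Dry descent to 1400 m: +9.8 × 3.1 km = +30.38°C, so T = 16.42°C.

16.42°C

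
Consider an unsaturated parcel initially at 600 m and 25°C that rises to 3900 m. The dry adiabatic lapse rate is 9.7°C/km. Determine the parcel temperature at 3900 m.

-7.01°C

Dry adiabatic to 3900 m: -9.7 × 3.3 km = -32.01°C, so T = -7.01°C.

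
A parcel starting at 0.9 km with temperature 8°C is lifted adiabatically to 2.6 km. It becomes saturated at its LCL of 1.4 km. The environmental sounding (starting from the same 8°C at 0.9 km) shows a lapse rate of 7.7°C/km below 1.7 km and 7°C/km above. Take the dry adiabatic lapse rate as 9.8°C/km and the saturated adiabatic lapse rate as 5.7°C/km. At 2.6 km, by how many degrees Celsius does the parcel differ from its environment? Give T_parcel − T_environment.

Parcel:
  Dry to 1400 m: -9.8 × 0.5 km = -4.9°C, so T = 3.1°C.
  Saturated to 2600 m: -5.7 × 1.2 km = -6.84°C, so T = -3.74°C.
Environment:
  Environment, lower layer to 1700 m: -7.7 × 0.8 km = -6.16°C, so T = 1.84°C.
  Environment, upper layer to 2600 m: -7 × 0.9 km = -6.3°C, so T = -4.46°C.
T_parcel − T_env = -3.74 − (-4.46) = +0.72°C

+0.72°C (parcel warmer than environment)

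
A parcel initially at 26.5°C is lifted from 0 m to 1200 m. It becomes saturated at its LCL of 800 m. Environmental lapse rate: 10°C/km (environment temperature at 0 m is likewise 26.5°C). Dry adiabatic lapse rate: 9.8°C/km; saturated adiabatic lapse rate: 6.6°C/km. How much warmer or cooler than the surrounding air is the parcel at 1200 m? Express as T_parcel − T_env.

+1.52°C (parcel warmer than environment)

Parcel:
  From 0 m to 800 m (dry): cools by 9.8 × 0.8 = 7.84°C, giving 18.66°C.
  From 800 m to 1200 m (saturated): cools by 6.6 × 0.4 = 2.64°C, giving 16.02°C.
Environment:
  From 0 m to 1200 m (environment): cools by 10 × 1.2 = 12°C, giving 14.5°C.
T_parcel − T_env = 16.02 − 14.5 = +1.52°C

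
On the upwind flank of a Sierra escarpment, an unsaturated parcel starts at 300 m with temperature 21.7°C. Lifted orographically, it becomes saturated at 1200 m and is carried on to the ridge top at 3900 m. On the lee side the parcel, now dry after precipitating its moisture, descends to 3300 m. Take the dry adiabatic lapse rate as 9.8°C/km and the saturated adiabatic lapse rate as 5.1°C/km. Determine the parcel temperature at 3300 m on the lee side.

From 300 m to 1200 m (dry): cools by 9.8 × 0.9 = 8.82°C, giving 12.88°C.
From 1200 m to 3900 m (saturated): cools by 5.1 × 2.7 = 13.77°C, giving -0.89°C.
From 3900 m to 3300 m (dry descent): warms by 9.8 × 0.6 = 5.88°C, giving 4.99°C.

4.99°C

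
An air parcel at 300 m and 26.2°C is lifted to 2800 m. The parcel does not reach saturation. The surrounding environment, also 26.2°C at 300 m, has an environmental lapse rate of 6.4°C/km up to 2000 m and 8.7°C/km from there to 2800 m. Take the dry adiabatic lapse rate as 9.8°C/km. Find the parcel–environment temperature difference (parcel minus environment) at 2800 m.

Parcel:
  300 → 2800 m (dry, 9.8°C/km): ΔT = -9.8 × 2.5 = -24.5°C → T = 1.7°C
Environment:
  300 → 2000 m (environment, lower layer, 6.4°C/km): ΔT = -6.4 × 1.7 = -10.88°C → T = 15.32°C
  2000 → 2800 m (environment, upper layer, 8.7°C/km): ΔT = -8.7 × 0.8 = -6.96°C → T = 8.36°C
T_parcel − T_env = 1.7 − 8.36 = -6.66°C

-6.66°C (parcel cooler than environment)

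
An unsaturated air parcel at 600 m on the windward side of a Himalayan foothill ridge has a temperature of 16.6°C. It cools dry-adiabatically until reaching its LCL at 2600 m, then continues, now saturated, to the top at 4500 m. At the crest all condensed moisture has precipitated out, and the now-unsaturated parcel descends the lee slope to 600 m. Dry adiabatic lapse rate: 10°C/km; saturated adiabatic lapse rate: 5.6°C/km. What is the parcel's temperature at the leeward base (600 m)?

Dry to 2600 m: -10 × 2 km = -20°C, so T = -3.4°C.
Saturated to 4500 m: -5.6 × 1.9 km = -10.64°C, so T = -14.04°C.
Dry descent to 600 m: +10 × 3.9 km = +39°C, so T = 24.96°C.

24.96°C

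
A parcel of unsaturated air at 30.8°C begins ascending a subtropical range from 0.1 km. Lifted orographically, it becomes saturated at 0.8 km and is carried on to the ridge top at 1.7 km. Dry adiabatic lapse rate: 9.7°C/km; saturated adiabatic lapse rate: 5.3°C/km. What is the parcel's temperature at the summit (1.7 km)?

19.24°C

100–800 m, dry: Δz = 0.7 km ⇒ ΔT = -6.79°C; T = 24.01°C
800–1700 m, saturated: Δz = 0.9 km ⇒ ΔT = -4.77°C; T = 19.24°C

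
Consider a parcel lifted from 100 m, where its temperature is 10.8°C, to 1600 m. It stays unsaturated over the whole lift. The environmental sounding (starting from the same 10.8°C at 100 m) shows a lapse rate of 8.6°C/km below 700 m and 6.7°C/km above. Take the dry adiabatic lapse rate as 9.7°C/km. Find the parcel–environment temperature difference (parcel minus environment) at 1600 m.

-3.36°C (parcel cooler than environment)

Parcel:
  From 100 m to 1600 m (dry): cools by 9.7 × 1.5 = 14.55°C, giving -3.75°C.
Environment:
  From 100 m to 700 m (environment, lower layer): cools by 8.6 × 0.6 = 5.16°C, giving 5.64°C.
  From 700 m to 1600 m (environment, upper layer): cools by 6.7 × 0.9 = 6.03°C, giving -0.39°C.
T_parcel − T_env = -3.75 − (-0.39) = -3.36°C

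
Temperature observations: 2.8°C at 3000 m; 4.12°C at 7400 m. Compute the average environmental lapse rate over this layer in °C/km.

Γ = −ΔT/Δz = (2.8 − 4.12) / (7400 − 3000) m
  = -1.32°C / 4.4 km = -0.3°C/km

-0.3°C/km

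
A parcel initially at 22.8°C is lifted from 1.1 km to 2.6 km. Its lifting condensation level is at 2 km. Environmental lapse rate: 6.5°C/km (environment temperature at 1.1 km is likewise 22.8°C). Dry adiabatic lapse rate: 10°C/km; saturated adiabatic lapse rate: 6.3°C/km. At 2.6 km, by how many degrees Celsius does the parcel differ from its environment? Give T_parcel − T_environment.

Parcel:
  Dry to 2000 m: -10 × 0.9 km = -9°C, so T = 13.8°C.
  Saturated to 2600 m: -6.3 × 0.6 km = -3.78°C, so T = 10.02°C.
Environment:
  Environment to 2600 m: -6.5 × 1.5 km = -9.75°C, so T = 13.05°C.
T_parcel − T_env = 10.02 − 13.05 = -3.03°C

-3.03°C (parcel cooler than environment)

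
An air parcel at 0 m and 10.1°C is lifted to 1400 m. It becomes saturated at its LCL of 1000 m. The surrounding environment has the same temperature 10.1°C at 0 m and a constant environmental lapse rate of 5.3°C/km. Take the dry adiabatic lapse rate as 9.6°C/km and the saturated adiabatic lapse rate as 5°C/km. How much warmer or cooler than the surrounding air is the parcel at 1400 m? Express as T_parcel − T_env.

-4.18°C (parcel cooler than environment)

Parcel:
  From 0 m to 1000 m (dry): cools by 9.6 × 1 = 9.6°C, giving 0.5°C.
  From 1000 m to 1400 m (saturated): cools by 5 × 0.4 = 2°C, giving -1.5°C.
Environment:
  From 0 m to 1400 m (environment): cools by 5.3 × 1.4 = 7.42°C, giving 2.68°C.
T_parcel − T_env = -1.5 − 2.68 = -4.18°C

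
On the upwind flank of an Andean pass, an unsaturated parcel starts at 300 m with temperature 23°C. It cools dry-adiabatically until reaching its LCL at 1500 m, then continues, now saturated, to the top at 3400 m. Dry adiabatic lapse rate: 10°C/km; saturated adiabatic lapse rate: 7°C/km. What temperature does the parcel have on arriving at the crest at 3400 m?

300 → 1500 m (dry, 10°C/km): ΔT = -10 × 1.2 = -12°C → T = 11°C
1500 → 3400 m (saturated, 7°C/km): ΔT = -7 × 1.9 = -13.3°C → T = -2.3°C

-2.3°C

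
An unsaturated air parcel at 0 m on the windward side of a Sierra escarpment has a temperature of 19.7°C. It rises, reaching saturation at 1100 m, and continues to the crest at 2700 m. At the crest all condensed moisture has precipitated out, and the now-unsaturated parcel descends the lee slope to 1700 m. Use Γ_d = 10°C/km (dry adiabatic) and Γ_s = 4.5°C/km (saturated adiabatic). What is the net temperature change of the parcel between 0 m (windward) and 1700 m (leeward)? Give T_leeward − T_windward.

0 → 1100 m (dry, 10°C/km): ΔT = -10 × 1.1 = -11°C → T = 8.7°C
1100 → 2700 m (saturated, 4.5°C/km): ΔT = -4.5 × 1.6 = -7.2°C → T = 1.5°C
2700 → 1700 m (dry descent, 10°C/km): ΔT = +10 × 1 = +10°C → T = 11.5°C
Net change vs windward start: 11.5 − 19.7 = -8.2°C

-8.2°C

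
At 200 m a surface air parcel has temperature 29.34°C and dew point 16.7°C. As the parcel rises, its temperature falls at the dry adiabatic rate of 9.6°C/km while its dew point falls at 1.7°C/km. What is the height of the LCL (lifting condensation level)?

1800 m

T and T_d converge at 9.6 − 1.7 = 7.9°C per km
Height above start = (29.34 − 16.7) / 7.9 = 1.6 km
LCL altitude = 200 m + 1600 m = 1800 m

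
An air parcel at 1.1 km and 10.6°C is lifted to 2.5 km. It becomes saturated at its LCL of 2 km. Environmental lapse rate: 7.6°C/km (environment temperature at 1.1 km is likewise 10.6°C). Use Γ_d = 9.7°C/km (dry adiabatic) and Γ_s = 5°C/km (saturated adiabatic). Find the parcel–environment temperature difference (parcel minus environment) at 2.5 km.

-0.59°C (parcel cooler than environment)

Parcel:
  1100 → 2000 m (dry, 9.7°C/km): ΔT = -9.7 × 0.9 = -8.73°C → T = 1.87°C
  2000 → 2500 m (saturated, 5°C/km): ΔT = -5 × 0.5 = -2.5°C → T = -0.63°C
Environment:
  1100 → 2500 m (environment, 7.6°C/km): ΔT = -7.6 × 1.4 = -10.64°C → T = -0.04°C
T_parcel − T_env = -0.63 − (-0.04) = -0.59°C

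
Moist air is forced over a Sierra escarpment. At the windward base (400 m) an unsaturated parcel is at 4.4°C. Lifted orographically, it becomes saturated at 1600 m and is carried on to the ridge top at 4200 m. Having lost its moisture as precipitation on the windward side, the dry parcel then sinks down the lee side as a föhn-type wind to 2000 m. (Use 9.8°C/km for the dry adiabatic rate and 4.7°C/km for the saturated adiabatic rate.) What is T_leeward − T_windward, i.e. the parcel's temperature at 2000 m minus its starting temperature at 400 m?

From 400 m to 1600 m (dry): cools by 9.8 × 1.2 = 11.76°C, giving -7.36°C.
From 1600 m to 4200 m (saturated): cools by 4.7 × 2.6 = 12.22°C, giving -19.58°C.
From 4200 m to 2000 m (dry descent): warms by 9.8 × 2.2 = 21.56°C, giving 1.98°C.
Net change vs windward start: 1.98 − 4.4 = -2.42°C

-2.42°C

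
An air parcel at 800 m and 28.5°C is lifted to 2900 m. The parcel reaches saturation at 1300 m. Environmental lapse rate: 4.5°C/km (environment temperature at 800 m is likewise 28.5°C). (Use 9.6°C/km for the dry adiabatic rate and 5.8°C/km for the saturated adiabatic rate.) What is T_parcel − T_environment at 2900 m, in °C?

-4.63°C (parcel cooler than environment)

Parcel:
  800–1300 m, dry: Δz = 0.5 km ⇒ ΔT = -4.8°C; T = 23.7°C
  1300–2900 m, saturated: Δz = 1.6 km ⇒ ΔT = -9.28°C; T = 14.42°C
Environment:
  800–2900 m, environment: Δz = 2.1 km ⇒ ΔT = -9.45°C; T = 19.05°C
T_parcel − T_env = 14.42 − 19.05 = -4.63°C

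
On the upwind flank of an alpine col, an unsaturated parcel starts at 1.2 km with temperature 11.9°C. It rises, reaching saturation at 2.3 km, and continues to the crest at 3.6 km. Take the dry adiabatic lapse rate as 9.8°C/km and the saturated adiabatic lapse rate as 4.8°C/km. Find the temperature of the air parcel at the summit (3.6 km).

1200–2300 m, dry: Δz = 1.1 km ⇒ ΔT = -10.78°C; T = 1.12°C
2300–3600 m, saturated: Δz = 1.3 km ⇒ ΔT = -6.24°C; T = -5.12°C

-5.12°C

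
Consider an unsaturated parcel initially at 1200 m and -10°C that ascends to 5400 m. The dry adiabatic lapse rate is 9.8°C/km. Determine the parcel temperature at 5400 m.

-51.16°C

Dry adiabatic to 5400 m: -9.8 × 4.2 km = -41.16°C, so T = -51.16°C.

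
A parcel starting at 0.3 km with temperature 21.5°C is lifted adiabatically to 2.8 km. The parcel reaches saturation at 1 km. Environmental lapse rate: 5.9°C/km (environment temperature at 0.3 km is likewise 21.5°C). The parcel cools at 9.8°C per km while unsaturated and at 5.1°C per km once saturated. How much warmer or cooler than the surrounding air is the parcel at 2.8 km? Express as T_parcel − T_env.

-1.29°C (parcel cooler than environment)

Parcel:
  300–1000 m, dry: Δz = 0.7 km ⇒ ΔT = -6.86°C; T = 14.64°C
  1000–2800 m, saturated: Δz = 1.8 km ⇒ ΔT = -9.18°C; T = 5.46°C
Environment:
  300–2800 m, environment: Δz = 2.5 km ⇒ ΔT = -14.75°C; T = 6.75°C
T_parcel − T_env = 5.46 − 6.75 = -1.29°C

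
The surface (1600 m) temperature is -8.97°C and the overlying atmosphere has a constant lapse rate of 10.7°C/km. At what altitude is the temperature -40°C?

4500 m

Height above start = (-8.97 − (-40)) / 10.7 = 2.9 km
Altitude = 1600 m + 2900 m = 4500 m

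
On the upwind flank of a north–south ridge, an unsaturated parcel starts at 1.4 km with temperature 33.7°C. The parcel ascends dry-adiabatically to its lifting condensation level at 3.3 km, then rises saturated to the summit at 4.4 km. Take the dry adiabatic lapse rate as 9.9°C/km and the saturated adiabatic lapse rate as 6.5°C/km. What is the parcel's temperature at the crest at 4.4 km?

1400 → 3300 m (dry, 9.9°C/km): ΔT = -9.9 × 1.9 = -18.81°C → T = 14.89°C
3300 → 4400 m (saturated, 6.5°C/km): ΔT = -6.5 × 1.1 = -7.15°C → T = 7.74°C

7.74°C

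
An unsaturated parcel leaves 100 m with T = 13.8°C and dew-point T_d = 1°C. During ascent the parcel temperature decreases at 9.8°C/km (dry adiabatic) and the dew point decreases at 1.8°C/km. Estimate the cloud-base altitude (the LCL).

T and T_d converge at 9.8 − 1.8 = 8°C per km
Height above start = (13.8 − 1) / 8 = 1.6 km
LCL altitude = 100 m + 1600 m = 1700 m

1700 m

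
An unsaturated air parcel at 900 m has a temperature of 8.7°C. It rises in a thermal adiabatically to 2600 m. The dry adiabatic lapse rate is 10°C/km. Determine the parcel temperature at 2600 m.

900 → 2600 m (dry adiabatic, 10°C/km): ΔT = -10 × 1.7 = -17°C → T = -8.3°C

-8.3°C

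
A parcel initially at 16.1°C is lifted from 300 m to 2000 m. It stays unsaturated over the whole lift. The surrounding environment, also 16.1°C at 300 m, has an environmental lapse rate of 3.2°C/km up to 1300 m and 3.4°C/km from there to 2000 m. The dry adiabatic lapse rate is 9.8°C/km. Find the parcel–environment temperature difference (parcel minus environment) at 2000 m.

-11.08°C (parcel cooler than environment)

Parcel:
  Dry to 2000 m: -9.8 × 1.7 km = -16.66°C, so T = -0.56°C.
Environment:
  Environment, lower layer to 1300 m: -3.2 × 1 km = -3.2°C, so T = 12.9°C.
  Environment, upper layer to 2000 m: -3.4 × 0.7 km = -2.38°C, so T = 10.52°C.
T_parcel − T_env = -0.56 − 10.52 = -11.08°C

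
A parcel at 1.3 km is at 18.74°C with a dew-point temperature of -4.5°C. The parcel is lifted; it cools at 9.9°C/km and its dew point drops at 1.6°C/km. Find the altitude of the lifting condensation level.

4.1 km

T and T_d converge at 9.9 − 1.6 = 8.3°C per km
Height above start = (18.74 − (-4.5)) / 8.3 = 2.8 km
LCL altitude = 1300 m + 2800 m = 4100 m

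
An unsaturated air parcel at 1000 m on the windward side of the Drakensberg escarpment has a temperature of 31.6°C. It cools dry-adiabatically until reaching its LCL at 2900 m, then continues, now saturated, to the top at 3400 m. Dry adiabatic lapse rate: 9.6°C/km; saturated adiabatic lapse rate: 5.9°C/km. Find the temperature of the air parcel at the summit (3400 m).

From 1000 m to 2900 m (dry): cools by 9.6 × 1.9 = 18.24°C, giving 13.36°C.
From 2900 m to 3400 m (saturated): cools by 5.9 × 0.5 = 2.95°C, giving 10.41°C.

10.41°C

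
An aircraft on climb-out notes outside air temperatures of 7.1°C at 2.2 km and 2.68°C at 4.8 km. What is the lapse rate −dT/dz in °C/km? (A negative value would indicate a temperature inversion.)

1.7°C/km

Γ = −ΔT/Δz = (7.1 − 2.68) / (4800 − 2200) m
  = 4.42°C / 2.6 km = 1.7°C/km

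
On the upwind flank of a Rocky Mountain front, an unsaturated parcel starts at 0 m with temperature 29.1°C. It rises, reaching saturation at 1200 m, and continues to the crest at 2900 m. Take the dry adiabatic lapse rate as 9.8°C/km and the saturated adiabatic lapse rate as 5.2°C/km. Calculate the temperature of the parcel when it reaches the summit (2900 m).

8.5°C

0–1200 m, dry: Δz = 1.2 km ⇒ ΔT = -11.76°C; T = 17.34°C
1200–2900 m, saturated: Δz = 1.7 km ⇒ ΔT = -8.84°C; T = 8.5°C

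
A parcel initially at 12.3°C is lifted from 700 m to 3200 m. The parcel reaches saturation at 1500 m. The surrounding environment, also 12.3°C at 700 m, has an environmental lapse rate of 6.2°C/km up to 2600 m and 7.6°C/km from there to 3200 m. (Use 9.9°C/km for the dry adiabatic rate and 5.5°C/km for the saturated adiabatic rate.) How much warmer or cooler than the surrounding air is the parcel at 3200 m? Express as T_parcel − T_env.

Parcel:
  700–1500 m, dry: Δz = 0.8 km ⇒ ΔT = -7.92°C; T = 4.38°C
  1500–3200 m, saturated: Δz = 1.7 km ⇒ ΔT = -9.35°C; T = -4.97°C
Environment:
  700–2600 m, environment, lower layer: Δz = 1.9 km ⇒ ΔT = -11.78°C; T = 0.52°C
  2600–3200 m, environment, upper layer: Δz = 0.6 km ⇒ ΔT = -4.56°C; T = -4.04°C
T_parcel − T_env = -4.97 − (-4.04) = -0.93°C

-0.93°C (parcel cooler than environment)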